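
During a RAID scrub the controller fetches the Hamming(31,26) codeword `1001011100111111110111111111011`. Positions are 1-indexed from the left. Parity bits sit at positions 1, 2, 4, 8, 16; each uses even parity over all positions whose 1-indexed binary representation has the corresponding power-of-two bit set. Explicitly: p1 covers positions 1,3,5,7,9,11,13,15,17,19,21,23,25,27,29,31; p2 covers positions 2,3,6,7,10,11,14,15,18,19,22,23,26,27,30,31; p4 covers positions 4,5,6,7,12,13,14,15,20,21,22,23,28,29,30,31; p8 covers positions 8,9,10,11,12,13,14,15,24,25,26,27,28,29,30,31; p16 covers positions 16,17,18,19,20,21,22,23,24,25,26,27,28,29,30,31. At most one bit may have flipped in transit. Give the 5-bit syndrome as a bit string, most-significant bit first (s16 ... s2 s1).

s1: b1⊕b3⊕b5⊕b7⊕b9⊕b11⊕b13⊕b15⊕b17⊕b19⊕b21⊕b23⊕b25⊕b27⊕b29⊕b31 = 1⊕0⊕0⊕1⊕0⊕1⊕1⊕1⊕1⊕0⊕1⊕1⊕1⊕1⊕0⊕1 = 1
s2: b2⊕b3⊕b6⊕b7⊕b10⊕b11⊕b14⊕b15⊕b18⊕b19⊕b22⊕b23⊕b26⊕b27⊕b30⊕b31 = 0⊕0⊕1⊕1⊕0⊕1⊕1⊕1⊕1⊕0⊕1⊕1⊕1⊕1⊕1⊕1 = 0
s4: b4⊕b5⊕b6⊕b7⊕b12⊕b13⊕b14⊕b15⊕b20⊕b21⊕b22⊕b23⊕b28⊕b29⊕b30⊕b31 = 1⊕0⊕1⊕1⊕1⊕1⊕1⊕1⊕1⊕1⊕1⊕1⊕1⊕0⊕1⊕1 = 0
s8: b8⊕b9⊕b10⊕b11⊕b12⊕b13⊕b14⊕b15⊕b24⊕b25⊕b26⊕b27⊕b28⊕b29⊕b30⊕b31 = 1⊕0⊕0⊕1⊕1⊕1⊕1⊕1⊕1⊕1⊕1⊕1⊕1⊕0⊕1⊕1 = 1
s16: b16⊕b17⊕b18⊕b19⊕b20⊕b21⊕b22⊕b23⊕b24⊕b25⊕b26⊕b27⊕b28⊕b29⊕b30⊕b31 = 1⊕1⊕1⊕0⊕1⊕1⊕1⊕1⊕1⊕1⊕1⊕1⊕1⊕0⊕1⊕1 = 0
Syndrome (s16...s1) = 01001 → position 9.

01001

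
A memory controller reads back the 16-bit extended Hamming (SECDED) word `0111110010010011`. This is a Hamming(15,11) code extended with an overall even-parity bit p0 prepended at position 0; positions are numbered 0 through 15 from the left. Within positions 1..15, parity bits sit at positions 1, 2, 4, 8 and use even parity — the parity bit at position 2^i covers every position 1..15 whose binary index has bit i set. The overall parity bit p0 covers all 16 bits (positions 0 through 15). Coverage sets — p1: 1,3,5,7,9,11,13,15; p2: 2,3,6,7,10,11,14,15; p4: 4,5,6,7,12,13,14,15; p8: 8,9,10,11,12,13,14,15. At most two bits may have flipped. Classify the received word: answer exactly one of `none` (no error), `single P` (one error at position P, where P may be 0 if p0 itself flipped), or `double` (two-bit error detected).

single 3

s1: b1⊕b3⊕b5⊕b7⊕b9⊕b11⊕b13⊕b15 = 1⊕1⊕1⊕0⊕0⊕1⊕0⊕1 = 1
s2: b2⊕b3⊕b6⊕b7⊕b10⊕b11⊕b14⊕b15 = 1⊕1⊕0⊕0⊕0⊕1⊕1⊕1 = 1
s4: b4⊕b5⊕b6⊕b7⊕b12⊕b13⊕b14⊕b15 = 1⊕1⊕0⊕0⊕0⊕0⊕1⊕1 = 0
s8: b8⊕b9⊕b10⊕b11⊕b12⊕b13⊕b14⊕b15 = 1⊕0⊕0⊕1⊕0⊕0⊕1⊕1 = 0
Syndrome (s8...s1) = 0011 → position 3.
Overall parity (XOR of all 16 bits, including p0): 0⊕1⊕1⊕1⊕1⊕1⊕0⊕0⊕1⊕0⊕0⊕1⊕0⊕0⊕1⊕1 = 1
Overall=1, syndrome position=3 → single-bit error at position 3.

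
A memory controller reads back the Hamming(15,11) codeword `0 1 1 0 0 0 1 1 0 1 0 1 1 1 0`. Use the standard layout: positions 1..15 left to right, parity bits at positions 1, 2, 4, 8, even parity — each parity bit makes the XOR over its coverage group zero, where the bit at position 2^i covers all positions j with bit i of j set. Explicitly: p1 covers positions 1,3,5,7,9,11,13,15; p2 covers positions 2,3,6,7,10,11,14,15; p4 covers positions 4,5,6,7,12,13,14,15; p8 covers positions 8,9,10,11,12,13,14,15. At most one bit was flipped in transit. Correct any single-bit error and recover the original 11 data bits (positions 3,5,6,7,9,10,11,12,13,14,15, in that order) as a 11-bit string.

10010111110

s1: b1⊕b3⊕b5⊕b7⊕b9⊕b11⊕b13⊕b15 = 0⊕1⊕0⊕1⊕0⊕0⊕1⊕0 = 1
s2: b2⊕b3⊕b6⊕b7⊕b10⊕b11⊕b14⊕b15 = 1⊕1⊕0⊕1⊕1⊕0⊕1⊕0 = 1
s4: b4⊕b5⊕b6⊕b7⊕b12⊕b13⊕b14⊕b15 = 0⊕0⊕0⊕1⊕1⊕1⊕1⊕0 = 0
s8: b8⊕b9⊕b10⊕b11⊕b12⊕b13⊕b14⊕b15 = 1⊕0⊕1⊕0⊕1⊕1⊕1⊕0 = 1
Syndrome (s8...s1) = 1011 → position 11.
Flip bit 11: corrected codeword = 011000110111110
Data bits at positions 3,5,6,7,9,10,11,12,13,14,15: 10010111110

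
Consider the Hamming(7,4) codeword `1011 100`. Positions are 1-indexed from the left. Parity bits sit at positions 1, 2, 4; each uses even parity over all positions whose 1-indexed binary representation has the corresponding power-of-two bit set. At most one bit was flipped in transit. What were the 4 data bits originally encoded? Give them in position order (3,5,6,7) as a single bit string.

0100

s1: b1⊕b3⊕b5⊕b7 = 1⊕1⊕1⊕0 = 1
s2: b2⊕b3⊕b6⊕b7 = 0⊕1⊕0⊕0 = 1
s4: b4⊕b5⊕b6⊕b7 = 1⊕1⊕0⊕0 = 0
Syndrome (s4...s1) = 011 → position 3.
Flip bit 3: corrected codeword = 1001100
Data bits at positions 3,5,6,7: 0100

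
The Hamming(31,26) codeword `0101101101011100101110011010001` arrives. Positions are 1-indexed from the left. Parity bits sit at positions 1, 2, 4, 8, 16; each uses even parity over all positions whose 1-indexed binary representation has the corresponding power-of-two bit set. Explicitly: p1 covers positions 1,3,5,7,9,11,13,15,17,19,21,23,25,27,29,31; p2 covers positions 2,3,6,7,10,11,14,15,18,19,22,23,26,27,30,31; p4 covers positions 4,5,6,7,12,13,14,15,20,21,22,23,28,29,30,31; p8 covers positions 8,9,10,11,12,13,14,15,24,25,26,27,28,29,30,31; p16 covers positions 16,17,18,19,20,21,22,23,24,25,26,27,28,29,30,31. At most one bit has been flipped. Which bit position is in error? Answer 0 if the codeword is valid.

s1: b1⊕b3⊕b5⊕b7⊕b9⊕b11⊕b13⊕b15⊕b17⊕b19⊕b21⊕b23⊕b25⊕b27⊕b29⊕b31 = 0⊕0⊕1⊕1⊕0⊕0⊕1⊕0⊕1⊕1⊕1⊕0⊕1⊕1⊕0⊕1 = 1
s2: b2⊕b3⊕b6⊕b7⊕b10⊕b11⊕b14⊕b15⊕b18⊕b19⊕b22⊕b23⊕b26⊕b27⊕b30⊕b31 = 1⊕0⊕0⊕1⊕1⊕0⊕1⊕0⊕0⊕1⊕0⊕0⊕0⊕1⊕0⊕1 = 1
s4: b4⊕b5⊕b6⊕b7⊕b12⊕b13⊕b14⊕b15⊕b20⊕b21⊕b22⊕b23⊕b28⊕b29⊕b30⊕b31 = 1⊕1⊕0⊕1⊕1⊕1⊕1⊕0⊕1⊕1⊕0⊕0⊕0⊕0⊕0⊕1 = 1
s8: b8⊕b9⊕b10⊕b11⊕b12⊕b13⊕b14⊕b15⊕b24⊕b25⊕b26⊕b27⊕b28⊕b29⊕b30⊕b31 = 1⊕0⊕1⊕0⊕1⊕1⊕1⊕0⊕1⊕1⊕0⊕1⊕0⊕0⊕0⊕1 = 1
s16: b16⊕b17⊕b18⊕b19⊕b20⊕b21⊕b22⊕b23⊕b24⊕b25⊕b26⊕b27⊕b28⊕b29⊕b30⊕b31 = 0⊕1⊕0⊕1⊕1⊕1⊕0⊕0⊕1⊕1⊕0⊕1⊕0⊕0⊕0⊕1 = 0
Syndrome (s16...s1) = 01111 → position 15.

15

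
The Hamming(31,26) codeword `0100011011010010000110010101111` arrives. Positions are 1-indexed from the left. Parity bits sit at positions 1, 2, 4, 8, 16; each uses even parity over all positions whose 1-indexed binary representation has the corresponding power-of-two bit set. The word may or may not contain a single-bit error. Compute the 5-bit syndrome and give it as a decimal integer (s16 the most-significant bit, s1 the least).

s1: b1⊕b3⊕b5⊕b7⊕b9⊕b11⊕b13⊕b15⊕b17⊕b19⊕b21⊕b23⊕b25⊕b27⊕b29⊕b31 = 0⊕0⊕0⊕1⊕1⊕0⊕0⊕1⊕0⊕0⊕1⊕0⊕0⊕0⊕1⊕1 = 0
s2: b2⊕b3⊕b6⊕b7⊕b10⊕b11⊕b14⊕b15⊕b18⊕b19⊕b22⊕b23⊕b26⊕b27⊕b30⊕b31 = 1⊕0⊕1⊕1⊕1⊕0⊕0⊕1⊕0⊕0⊕0⊕0⊕1⊕0⊕1⊕1 = 0
s4: b4⊕b5⊕b6⊕b7⊕b12⊕b13⊕b14⊕b15⊕b20⊕b21⊕b22⊕b23⊕b28⊕b29⊕b30⊕b31 = 0⊕0⊕1⊕1⊕1⊕0⊕0⊕1⊕1⊕1⊕0⊕0⊕1⊕1⊕1⊕1 = 0
s8: b8⊕b9⊕b10⊕b11⊕b12⊕b13⊕b14⊕b15⊕b24⊕b25⊕b26⊕b27⊕b28⊕b29⊕b30⊕b31 = 0⊕1⊕1⊕0⊕1⊕0⊕0⊕1⊕1⊕0⊕1⊕0⊕1⊕1⊕1⊕1 = 0
s16: b16⊕b17⊕b18⊕b19⊕b20⊕b21⊕b22⊕b23⊕b24⊕b25⊕b26⊕b27⊕b28⊕b29⊕b30⊕b31 = 0⊕0⊕0⊕0⊕1⊕1⊕0⊕0⊕1⊕0⊕1⊕0⊕1⊕1⊕1⊕1 = 0
Syndrome (s16...s1) = 00000 → position 0 (no error).

0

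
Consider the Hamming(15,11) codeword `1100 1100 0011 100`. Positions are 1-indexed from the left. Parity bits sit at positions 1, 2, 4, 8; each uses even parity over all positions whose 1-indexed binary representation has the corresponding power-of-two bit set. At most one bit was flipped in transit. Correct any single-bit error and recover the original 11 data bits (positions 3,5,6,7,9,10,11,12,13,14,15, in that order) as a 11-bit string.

s1: b1⊕b3⊕b5⊕b7⊕b9⊕b11⊕b13⊕b15 = 1⊕0⊕1⊕0⊕0⊕1⊕1⊕0 = 0
s2: b2⊕b3⊕b6⊕b7⊕b10⊕b11⊕b14⊕b15 = 1⊕0⊕1⊕0⊕0⊕1⊕0⊕0 = 1
s4: b4⊕b5⊕b6⊕b7⊕b12⊕b13⊕b14⊕b15 = 0⊕1⊕1⊕0⊕1⊕1⊕0⊕0 = 0
s8: b8⊕b9⊕b10⊕b11⊕b12⊕b13⊕b14⊕b15 = 0⊕0⊕0⊕1⊕1⊕1⊕0⊕0 = 1
Syndrome (s8...s1) = 1010 → position 10.
Flip bit 10: corrected codeword = 110011000111100
Data bits at positions 3,5,6,7,9,10,11,12,13,14,15: 01100111100

01100111100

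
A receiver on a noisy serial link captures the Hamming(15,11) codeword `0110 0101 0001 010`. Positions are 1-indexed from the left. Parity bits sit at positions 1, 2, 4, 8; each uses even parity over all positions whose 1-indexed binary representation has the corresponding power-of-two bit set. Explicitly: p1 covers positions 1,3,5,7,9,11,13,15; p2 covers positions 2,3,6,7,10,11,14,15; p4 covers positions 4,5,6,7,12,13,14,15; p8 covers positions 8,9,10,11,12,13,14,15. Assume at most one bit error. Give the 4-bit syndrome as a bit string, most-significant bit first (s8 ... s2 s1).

s1: b1⊕b3⊕b5⊕b7⊕b9⊕b11⊕b13⊕b15 = 0⊕1⊕0⊕0⊕0⊕0⊕0⊕0 = 1
s2: b2⊕b3⊕b6⊕b7⊕b10⊕b11⊕b14⊕b15 = 1⊕1⊕1⊕0⊕0⊕0⊕1⊕0 = 0
s4: b4⊕b5⊕b6⊕b7⊕b12⊕b13⊕b14⊕b15 = 0⊕0⊕1⊕0⊕1⊕0⊕1⊕0 = 1
s8: b8⊕b9⊕b10⊕b11⊕b12⊕b13⊕b14⊕b15 = 1⊕0⊕0⊕0⊕1⊕0⊕1⊕0 = 1
Syndrome (s8...s1) = 1101 → position 13.

1101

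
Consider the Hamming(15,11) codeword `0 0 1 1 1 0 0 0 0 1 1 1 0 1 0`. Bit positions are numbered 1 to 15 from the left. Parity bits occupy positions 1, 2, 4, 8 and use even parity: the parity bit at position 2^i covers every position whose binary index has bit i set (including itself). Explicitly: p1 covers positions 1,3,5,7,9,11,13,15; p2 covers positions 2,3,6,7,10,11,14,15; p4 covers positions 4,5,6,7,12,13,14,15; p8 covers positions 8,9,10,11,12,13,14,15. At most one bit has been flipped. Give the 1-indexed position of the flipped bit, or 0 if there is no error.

1

s1: b1⊕b3⊕b5⊕b7⊕b9⊕b11⊕b13⊕b15 = 0⊕1⊕1⊕0⊕0⊕1⊕0⊕0 = 1
s2: b2⊕b3⊕b6⊕b7⊕b10⊕b11⊕b14⊕b15 = 0⊕1⊕0⊕0⊕1⊕1⊕1⊕0 = 0
s4: b4⊕b5⊕b6⊕b7⊕b12⊕b13⊕b14⊕b15 = 1⊕1⊕0⊕0⊕1⊕0⊕1⊕0 = 0
s8: b8⊕b9⊕b10⊕b11⊕b12⊕b13⊕b14⊕b15 = 0⊕0⊕1⊕1⊕1⊕0⊕1⊕0 = 0
Syndrome (s8...s1) = 0001 → position 1.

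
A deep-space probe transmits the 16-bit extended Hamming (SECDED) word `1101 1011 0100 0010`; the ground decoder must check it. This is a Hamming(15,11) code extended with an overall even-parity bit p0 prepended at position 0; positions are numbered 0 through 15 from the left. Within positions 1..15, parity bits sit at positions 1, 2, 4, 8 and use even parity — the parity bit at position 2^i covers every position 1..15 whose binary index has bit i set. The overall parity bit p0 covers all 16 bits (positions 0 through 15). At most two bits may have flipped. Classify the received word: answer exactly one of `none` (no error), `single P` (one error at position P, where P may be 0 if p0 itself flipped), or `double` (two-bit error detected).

none

s1: b1⊕b3⊕b5⊕b7⊕b9⊕b11⊕b13⊕b15 = 1⊕1⊕0⊕1⊕1⊕0⊕0⊕0 = 0
s2: b2⊕b3⊕b6⊕b7⊕b10⊕b11⊕b14⊕b15 = 0⊕1⊕1⊕1⊕0⊕0⊕1⊕0 = 0
s4: b4⊕b5⊕b6⊕b7⊕b12⊕b13⊕b14⊕b15 = 1⊕0⊕1⊕1⊕0⊕0⊕1⊕0 = 0
s8: b8⊕b9⊕b10⊕b11⊕b12⊕b13⊕b14⊕b15 = 0⊕1⊕0⊕0⊕0⊕0⊕1⊕0 = 0
Syndrome (s8...s1) = 0000 → position 0 (no error).
Overall parity (XOR of all 16 bits, including p0): 1⊕1⊕0⊕1⊕1⊕0⊕1⊕1⊕0⊕1⊕0⊕0⊕0⊕0⊕1⊕0 = 0
Overall=0, syndrome position=0 → no error.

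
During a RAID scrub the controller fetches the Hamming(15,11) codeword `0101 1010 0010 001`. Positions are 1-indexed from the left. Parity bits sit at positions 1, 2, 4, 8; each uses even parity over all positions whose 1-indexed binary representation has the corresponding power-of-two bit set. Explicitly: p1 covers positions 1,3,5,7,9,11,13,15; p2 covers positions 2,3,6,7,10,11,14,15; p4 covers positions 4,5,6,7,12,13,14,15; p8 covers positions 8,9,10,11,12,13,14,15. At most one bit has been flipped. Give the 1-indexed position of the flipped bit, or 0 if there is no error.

0

s1: b1⊕b3⊕b5⊕b7⊕b9⊕b11⊕b13⊕b15 = 0⊕0⊕1⊕1⊕0⊕1⊕0⊕1 = 0
s2: b2⊕b3⊕b6⊕b7⊕b10⊕b11⊕b14⊕b15 = 1⊕0⊕0⊕1⊕0⊕1⊕0⊕1 = 0
s4: b4⊕b5⊕b6⊕b7⊕b12⊕b13⊕b14⊕b15 = 1⊕1⊕0⊕1⊕0⊕0⊕0⊕1 = 0
s8: b8⊕b9⊕b10⊕b11⊕b12⊕b13⊕b14⊕b15 = 0⊕0⊕0⊕1⊕0⊕0⊕0⊕1 = 0
Syndrome (s8...s1) = 0000 → position 0 (no error).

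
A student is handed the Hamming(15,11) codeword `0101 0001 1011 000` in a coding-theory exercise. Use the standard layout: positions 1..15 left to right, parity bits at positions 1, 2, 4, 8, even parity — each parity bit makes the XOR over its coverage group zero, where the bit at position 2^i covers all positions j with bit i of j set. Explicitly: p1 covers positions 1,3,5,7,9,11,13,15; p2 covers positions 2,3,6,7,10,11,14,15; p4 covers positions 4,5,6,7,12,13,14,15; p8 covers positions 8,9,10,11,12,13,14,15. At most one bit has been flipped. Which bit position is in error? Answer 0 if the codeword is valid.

s1: b1⊕b3⊕b5⊕b7⊕b9⊕b11⊕b13⊕b15 = 0⊕0⊕0⊕0⊕1⊕1⊕0⊕0 = 0
s2: b2⊕b3⊕b6⊕b7⊕b10⊕b11⊕b14⊕b15 = 1⊕0⊕0⊕0⊕0⊕1⊕0⊕0 = 0
s4: b4⊕b5⊕b6⊕b7⊕b12⊕b13⊕b14⊕b15 = 1⊕0⊕0⊕0⊕1⊕0⊕0⊕0 = 0
s8: b8⊕b9⊕b10⊕b11⊕b12⊕b13⊕b14⊕b15 = 1⊕1⊕0⊕1⊕1⊕0⊕0⊕0 = 0
Syndrome (s8...s1) = 0000 → position 0 (no error).

0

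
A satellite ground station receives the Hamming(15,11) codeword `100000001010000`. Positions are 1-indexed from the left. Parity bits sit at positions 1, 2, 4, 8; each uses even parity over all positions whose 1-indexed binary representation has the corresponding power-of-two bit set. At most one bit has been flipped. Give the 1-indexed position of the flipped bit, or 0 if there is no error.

s1: b1⊕b3⊕b5⊕b7⊕b9⊕b11⊕b13⊕b15 = 1⊕0⊕0⊕0⊕1⊕1⊕0⊕0 = 1
s2: b2⊕b3⊕b6⊕b7⊕b10⊕b11⊕b14⊕b15 = 0⊕0⊕0⊕0⊕0⊕1⊕0⊕0 = 1
s4: b4⊕b5⊕b6⊕b7⊕b12⊕b13⊕b14⊕b15 = 0⊕0⊕0⊕0⊕0⊕0⊕0⊕0 = 0
s8: b8⊕b9⊕b10⊕b11⊕b12⊕b13⊕b14⊕b15 = 0⊕1⊕0⊕1⊕0⊕0⊕0⊕0 = 0
Syndrome (s8...s1) = 0011 → position 3.

3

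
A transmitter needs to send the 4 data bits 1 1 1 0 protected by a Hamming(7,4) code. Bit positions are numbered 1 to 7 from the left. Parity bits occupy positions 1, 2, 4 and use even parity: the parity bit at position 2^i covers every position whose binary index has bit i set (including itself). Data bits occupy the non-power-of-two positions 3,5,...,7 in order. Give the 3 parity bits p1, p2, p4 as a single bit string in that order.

000

Place data bits at non-power-of-two positions: b3=1, b5=1, b6=1, b7=0.
p1 = XOR of data positions {3,5,7} = 1⊕1⊕0 = 0
p2 = XOR of data positions {3,6,7} = 1⊕1⊕0 = 0
p4 = XOR of data positions {5,6,7} = 1⊕1⊕0 = 0
Parity bits p1,p2,p4 = 000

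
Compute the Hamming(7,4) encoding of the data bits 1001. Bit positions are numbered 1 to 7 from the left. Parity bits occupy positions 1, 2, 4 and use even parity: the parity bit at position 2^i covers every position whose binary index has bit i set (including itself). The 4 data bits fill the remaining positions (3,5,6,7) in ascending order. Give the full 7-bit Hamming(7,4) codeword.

0011001

Place data bits at non-power-of-two positions: b3=1, b5=0, b6=0, b7=1.
p1 = XOR of data positions {3,5,7} = 1⊕0⊕1 = 0
p2 = XOR of data positions {3,6,7} = 1⊕0⊕1 = 0
p4 = XOR of data positions {5,6,7} = 0⊕0⊕1 = 1
Codeword b1..b7 = 0011001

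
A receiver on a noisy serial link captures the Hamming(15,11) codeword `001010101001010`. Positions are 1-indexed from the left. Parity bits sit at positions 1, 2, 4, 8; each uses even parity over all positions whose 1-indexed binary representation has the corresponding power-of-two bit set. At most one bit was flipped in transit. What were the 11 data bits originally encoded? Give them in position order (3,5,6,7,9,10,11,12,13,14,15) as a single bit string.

11011101010

s1: b1⊕b3⊕b5⊕b7⊕b9⊕b11⊕b13⊕b15 = 0⊕1⊕1⊕1⊕1⊕0⊕0⊕0 = 0
s2: b2⊕b3⊕b6⊕b7⊕b10⊕b11⊕b14⊕b15 = 0⊕1⊕0⊕1⊕0⊕0⊕1⊕0 = 1
s4: b4⊕b5⊕b6⊕b7⊕b12⊕b13⊕b14⊕b15 = 0⊕1⊕0⊕1⊕1⊕0⊕1⊕0 = 0
s8: b8⊕b9⊕b10⊕b11⊕b12⊕b13⊕b14⊕b15 = 0⊕1⊕0⊕0⊕1⊕0⊕1⊕0 = 1
Syndrome (s8...s1) = 1010 → position 10.
Flip bit 10: corrected codeword = 001010101101010
Data bits at positions 3,5,6,7,9,10,11,12,13,14,15: 11011101010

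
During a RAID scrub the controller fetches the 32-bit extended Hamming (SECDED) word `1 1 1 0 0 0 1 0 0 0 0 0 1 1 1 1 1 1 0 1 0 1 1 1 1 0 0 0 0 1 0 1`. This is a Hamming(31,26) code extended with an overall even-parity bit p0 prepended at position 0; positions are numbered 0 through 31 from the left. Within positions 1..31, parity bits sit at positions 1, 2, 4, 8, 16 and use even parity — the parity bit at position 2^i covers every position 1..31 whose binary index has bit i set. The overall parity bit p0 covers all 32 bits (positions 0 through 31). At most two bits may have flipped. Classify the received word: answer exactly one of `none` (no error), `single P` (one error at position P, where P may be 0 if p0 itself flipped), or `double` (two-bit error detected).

s1: b1⊕b3⊕b5⊕b7⊕b9⊕b11⊕b13⊕b15⊕b17⊕b19⊕b21⊕b23⊕b25⊕b27⊕b29⊕b31 = 1⊕0⊕0⊕0⊕0⊕0⊕1⊕1⊕1⊕1⊕1⊕1⊕0⊕0⊕1⊕1 = 1
s2: b2⊕b3⊕b6⊕b7⊕b10⊕b11⊕b14⊕b15⊕b18⊕b19⊕b22⊕b23⊕b26⊕b27⊕b30⊕b31 = 1⊕0⊕1⊕0⊕0⊕0⊕1⊕1⊕0⊕1⊕1⊕1⊕0⊕0⊕0⊕1 = 0
s4: b4⊕b5⊕b6⊕b7⊕b12⊕b13⊕b14⊕b15⊕b20⊕b21⊕b22⊕b23⊕b28⊕b29⊕b30⊕b31 = 0⊕0⊕1⊕0⊕1⊕1⊕1⊕1⊕0⊕1⊕1⊕1⊕0⊕1⊕0⊕1 = 0
s8: b8⊕b9⊕b10⊕b11⊕b12⊕b13⊕b14⊕b15⊕b24⊕b25⊕b26⊕b27⊕b28⊕b29⊕b30⊕b31 = 0⊕0⊕0⊕0⊕1⊕1⊕1⊕1⊕1⊕0⊕0⊕0⊕0⊕1⊕0⊕1 = 1
s16: b16⊕b17⊕b18⊕b19⊕b20⊕b21⊕b22⊕b23⊕b24⊕b25⊕b26⊕b27⊕b28⊕b29⊕b30⊕b31 = 1⊕1⊕0⊕1⊕0⊕1⊕1⊕1⊕1⊕0⊕0⊕0⊕0⊕1⊕0⊕1 = 1
Syndrome (s16...s1) = 11001 → position 25.
Overall parity (XOR of all 32 bits, including p0): 1⊕1⊕1⊕0⊕0⊕0⊕1⊕0⊕0⊕0⊕0⊕0⊕1⊕1⊕1⊕1⊕1⊕1⊕0⊕1⊕0⊕1⊕1⊕1⊕1⊕0⊕0⊕0⊕0⊕1⊕0⊕1 = 1
Overall=1, syndrome position=25 → single-bit error at position 25.

single 25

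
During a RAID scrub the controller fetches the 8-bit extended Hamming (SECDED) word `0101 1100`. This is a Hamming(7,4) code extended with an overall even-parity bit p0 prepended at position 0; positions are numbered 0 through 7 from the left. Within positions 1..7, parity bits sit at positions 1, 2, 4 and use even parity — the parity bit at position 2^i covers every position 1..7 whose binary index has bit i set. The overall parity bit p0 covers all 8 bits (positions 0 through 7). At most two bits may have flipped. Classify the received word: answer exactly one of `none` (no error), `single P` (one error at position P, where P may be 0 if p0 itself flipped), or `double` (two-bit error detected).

double

s1: b1⊕b3⊕b5⊕b7 = 1⊕1⊕1⊕0 = 1
s2: b2⊕b3⊕b6⊕b7 = 0⊕1⊕0⊕0 = 1
s4: b4⊕b5⊕b6⊕b7 = 1⊕1⊕0⊕0 = 0
Syndrome (s4...s1) = 011 → position 3.
Overall parity (XOR of all 8 bits, including p0): 0⊕1⊕0⊕1⊕1⊕1⊕0⊕0 = 0
Overall=0, syndrome position=3 → double-bit error detected (uncorrectable).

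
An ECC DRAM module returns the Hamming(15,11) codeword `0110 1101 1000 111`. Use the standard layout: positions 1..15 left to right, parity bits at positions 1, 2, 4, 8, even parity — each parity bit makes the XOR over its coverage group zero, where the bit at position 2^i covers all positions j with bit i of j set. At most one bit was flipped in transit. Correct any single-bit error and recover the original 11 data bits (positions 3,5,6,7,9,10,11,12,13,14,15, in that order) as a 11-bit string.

s1: b1⊕b3⊕b5⊕b7⊕b9⊕b11⊕b13⊕b15 = 0⊕1⊕1⊕0⊕1⊕0⊕1⊕1 = 1
s2: b2⊕b3⊕b6⊕b7⊕b10⊕b11⊕b14⊕b15 = 1⊕1⊕1⊕0⊕0⊕0⊕1⊕1 = 1
s4: b4⊕b5⊕b6⊕b7⊕b12⊕b13⊕b14⊕b15 = 0⊕1⊕1⊕0⊕0⊕1⊕1⊕1 = 1
s8: b8⊕b9⊕b10⊕b11⊕b12⊕b13⊕b14⊕b15 = 1⊕1⊕0⊕0⊕0⊕1⊕1⊕1 = 1
Syndrome (s8...s1) = 1111 → position 15.
Flip bit 15: corrected codeword = 011011011000110
Data bits at positions 3,5,6,7,9,10,11,12,13,14,15: 11101000110

11101000110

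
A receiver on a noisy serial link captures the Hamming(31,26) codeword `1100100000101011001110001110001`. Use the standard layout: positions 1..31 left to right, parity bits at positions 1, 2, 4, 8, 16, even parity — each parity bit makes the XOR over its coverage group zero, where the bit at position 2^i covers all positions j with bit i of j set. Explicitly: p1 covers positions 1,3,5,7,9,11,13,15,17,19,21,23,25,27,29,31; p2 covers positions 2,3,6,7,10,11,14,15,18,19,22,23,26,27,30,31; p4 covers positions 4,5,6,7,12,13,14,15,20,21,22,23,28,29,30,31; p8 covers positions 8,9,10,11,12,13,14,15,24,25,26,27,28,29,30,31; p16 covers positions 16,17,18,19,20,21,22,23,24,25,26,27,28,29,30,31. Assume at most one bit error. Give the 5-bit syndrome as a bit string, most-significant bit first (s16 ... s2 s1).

01010

s1: b1⊕b3⊕b5⊕b7⊕b9⊕b11⊕b13⊕b15⊕b17⊕b19⊕b21⊕b23⊕b25⊕b27⊕b29⊕b31 = 1⊕0⊕1⊕0⊕0⊕1⊕1⊕1⊕0⊕1⊕1⊕0⊕1⊕1⊕0⊕1 = 0
s2: b2⊕b3⊕b6⊕b7⊕b10⊕b11⊕b14⊕b15⊕b18⊕b19⊕b22⊕b23⊕b26⊕b27⊕b30⊕b31 = 1⊕0⊕0⊕0⊕0⊕1⊕0⊕1⊕0⊕1⊕0⊕0⊕1⊕1⊕0⊕1 = 1
s4: b4⊕b5⊕b6⊕b7⊕b12⊕b13⊕b14⊕b15⊕b20⊕b21⊕b22⊕b23⊕b28⊕b29⊕b30⊕b31 = 0⊕1⊕0⊕0⊕0⊕1⊕0⊕1⊕1⊕1⊕0⊕0⊕0⊕0⊕0⊕1 = 0
s8: b8⊕b9⊕b10⊕b11⊕b12⊕b13⊕b14⊕b15⊕b24⊕b25⊕b26⊕b27⊕b28⊕b29⊕b30⊕b31 = 0⊕0⊕0⊕1⊕0⊕1⊕0⊕1⊕0⊕1⊕1⊕1⊕0⊕0⊕0⊕1 = 1
s16: b16⊕b17⊕b18⊕b19⊕b20⊕b21⊕b22⊕b23⊕b24⊕b25⊕b26⊕b27⊕b28⊕b29⊕b30⊕b31 = 1⊕0⊕0⊕1⊕1⊕1⊕0⊕0⊕0⊕1⊕1⊕1⊕0⊕0⊕0⊕1 = 0
Syndrome (s16...s1) = 01010 → position 10.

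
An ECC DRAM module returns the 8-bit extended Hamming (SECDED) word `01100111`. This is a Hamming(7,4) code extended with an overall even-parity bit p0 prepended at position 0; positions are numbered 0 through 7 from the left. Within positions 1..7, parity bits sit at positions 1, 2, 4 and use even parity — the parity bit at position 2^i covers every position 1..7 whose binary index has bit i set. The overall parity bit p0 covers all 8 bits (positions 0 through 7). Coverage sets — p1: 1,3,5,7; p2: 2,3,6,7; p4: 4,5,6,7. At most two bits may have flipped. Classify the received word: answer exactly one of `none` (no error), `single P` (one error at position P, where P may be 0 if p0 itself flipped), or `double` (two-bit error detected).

single 7

s1: b1⊕b3⊕b5⊕b7 = 1⊕0⊕1⊕1 = 1
s2: b2⊕b3⊕b6⊕b7 = 1⊕0⊕1⊕1 = 1
s4: b4⊕b5⊕b6⊕b7 = 0⊕1⊕1⊕1 = 1
Syndrome (s4...s1) = 111 → position 7.
Overall parity (XOR of all 8 bits, including p0): 0⊕1⊕1⊕0⊕0⊕1⊕1⊕1 = 1
Overall=1, syndrome position=7 → single-bit error at position 7.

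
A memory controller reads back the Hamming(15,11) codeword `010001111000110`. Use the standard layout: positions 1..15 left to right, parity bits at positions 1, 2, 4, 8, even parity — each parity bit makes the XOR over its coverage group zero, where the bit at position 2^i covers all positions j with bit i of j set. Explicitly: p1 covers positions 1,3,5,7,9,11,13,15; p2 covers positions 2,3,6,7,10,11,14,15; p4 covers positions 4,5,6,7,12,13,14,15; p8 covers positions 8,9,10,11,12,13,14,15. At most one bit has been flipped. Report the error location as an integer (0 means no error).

1

s1: b1⊕b3⊕b5⊕b7⊕b9⊕b11⊕b13⊕b15 = 0⊕0⊕0⊕1⊕1⊕0⊕1⊕0 = 1
s2: b2⊕b3⊕b6⊕b7⊕b10⊕b11⊕b14⊕b15 = 1⊕0⊕1⊕1⊕0⊕0⊕1⊕0 = 0
s4: b4⊕b5⊕b6⊕b7⊕b12⊕b13⊕b14⊕b15 = 0⊕0⊕1⊕1⊕0⊕1⊕1⊕0 = 0
s8: b8⊕b9⊕b10⊕b11⊕b12⊕b13⊕b14⊕b15 = 1⊕1⊕0⊕0⊕0⊕1⊕1⊕0 = 0
Syndrome (s8...s1) = 0001 → position 1.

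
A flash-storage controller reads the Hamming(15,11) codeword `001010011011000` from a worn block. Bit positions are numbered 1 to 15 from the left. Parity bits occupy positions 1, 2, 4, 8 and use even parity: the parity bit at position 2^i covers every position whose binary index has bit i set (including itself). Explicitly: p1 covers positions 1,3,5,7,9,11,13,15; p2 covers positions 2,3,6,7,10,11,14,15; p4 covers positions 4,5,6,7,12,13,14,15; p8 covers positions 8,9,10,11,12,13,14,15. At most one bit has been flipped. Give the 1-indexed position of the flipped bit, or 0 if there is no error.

s1: b1⊕b3⊕b5⊕b7⊕b9⊕b11⊕b13⊕b15 = 0⊕1⊕1⊕0⊕1⊕1⊕0⊕0 = 0
s2: b2⊕b3⊕b6⊕b7⊕b10⊕b11⊕b14⊕b15 = 0⊕1⊕0⊕0⊕0⊕1⊕0⊕0 = 0
s4: b4⊕b5⊕b6⊕b7⊕b12⊕b13⊕b14⊕b15 = 0⊕1⊕0⊕0⊕1⊕0⊕0⊕0 = 0
s8: b8⊕b9⊕b10⊕b11⊕b12⊕b13⊕b14⊕b15 = 1⊕1⊕0⊕1⊕1⊕0⊕0⊕0 = 0
Syndrome (s8...s1) = 0000 → position 0 (no error).

0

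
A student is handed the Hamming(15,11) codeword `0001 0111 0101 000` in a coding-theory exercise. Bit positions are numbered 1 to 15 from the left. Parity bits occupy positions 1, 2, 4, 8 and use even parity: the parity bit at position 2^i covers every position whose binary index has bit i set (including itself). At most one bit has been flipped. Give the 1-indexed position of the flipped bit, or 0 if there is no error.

s1: b1⊕b3⊕b5⊕b7⊕b9⊕b11⊕b13⊕b15 = 0⊕0⊕0⊕1⊕0⊕0⊕0⊕0 = 1
s2: b2⊕b3⊕b6⊕b7⊕b10⊕b11⊕b14⊕b15 = 0⊕0⊕1⊕1⊕1⊕0⊕0⊕0 = 1
s4: b4⊕b5⊕b6⊕b7⊕b12⊕b13⊕b14⊕b15 = 1⊕0⊕1⊕1⊕1⊕0⊕0⊕0 = 0
s8: b8⊕b9⊕b10⊕b11⊕b12⊕b13⊕b14⊕b15 = 1⊕0⊕1⊕0⊕1⊕0⊕0⊕0 = 1
Syndrome (s8...s1) = 1011 → position 11.

11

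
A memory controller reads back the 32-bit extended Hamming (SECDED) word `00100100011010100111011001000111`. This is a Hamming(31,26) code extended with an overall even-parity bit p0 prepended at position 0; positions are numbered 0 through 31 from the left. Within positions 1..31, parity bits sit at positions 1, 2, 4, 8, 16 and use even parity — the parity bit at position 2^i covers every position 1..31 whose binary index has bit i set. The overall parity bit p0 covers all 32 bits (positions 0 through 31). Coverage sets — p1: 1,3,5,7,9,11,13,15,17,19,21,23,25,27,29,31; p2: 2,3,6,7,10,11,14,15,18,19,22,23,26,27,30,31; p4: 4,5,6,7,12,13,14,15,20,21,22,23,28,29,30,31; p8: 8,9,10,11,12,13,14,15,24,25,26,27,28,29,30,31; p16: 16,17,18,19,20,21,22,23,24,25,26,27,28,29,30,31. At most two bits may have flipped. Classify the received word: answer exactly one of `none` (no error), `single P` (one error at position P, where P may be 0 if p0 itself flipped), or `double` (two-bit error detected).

single 16

s1: b1⊕b3⊕b5⊕b7⊕b9⊕b11⊕b13⊕b15⊕b17⊕b19⊕b21⊕b23⊕b25⊕b27⊕b29⊕b31 = 0⊕0⊕1⊕0⊕1⊕0⊕0⊕0⊕1⊕1⊕1⊕0⊕1⊕0⊕1⊕1 = 0
s2: b2⊕b3⊕b6⊕b7⊕b10⊕b11⊕b14⊕b15⊕b18⊕b19⊕b22⊕b23⊕b26⊕b27⊕b30⊕b31 = 1⊕0⊕0⊕0⊕1⊕0⊕1⊕0⊕1⊕1⊕1⊕0⊕0⊕0⊕1⊕1 = 0
s4: b4⊕b5⊕b6⊕b7⊕b12⊕b13⊕b14⊕b15⊕b20⊕b21⊕b22⊕b23⊕b28⊕b29⊕b30⊕b31 = 0⊕1⊕0⊕0⊕1⊕0⊕1⊕0⊕0⊕1⊕1⊕0⊕0⊕1⊕1⊕1 = 0
s8: b8⊕b9⊕b10⊕b11⊕b12⊕b13⊕b14⊕b15⊕b24⊕b25⊕b26⊕b27⊕b28⊕b29⊕b30⊕b31 = 0⊕1⊕1⊕0⊕1⊕0⊕1⊕0⊕0⊕1⊕0⊕0⊕0⊕1⊕1⊕1 = 0
s16: b16⊕b17⊕b18⊕b19⊕b20⊕b21⊕b22⊕b23⊕b24⊕b25⊕b26⊕b27⊕b28⊕b29⊕b30⊕b31 = 0⊕1⊕1⊕1⊕0⊕1⊕1⊕0⊕0⊕1⊕0⊕0⊕0⊕1⊕1⊕1 = 1
Syndrome (s16...s1) = 10000 → position 16.
Overall parity (XOR of all 32 bits, including p0): 0⊕0⊕1⊕0⊕0⊕1⊕0⊕0⊕0⊕1⊕1⊕0⊕1⊕0⊕1⊕0⊕0⊕1⊕1⊕1⊕0⊕1⊕1⊕0⊕0⊕1⊕0⊕0⊕0⊕1⊕1⊕1 = 1
Overall=1, syndrome position=16 → single-bit error at position 16.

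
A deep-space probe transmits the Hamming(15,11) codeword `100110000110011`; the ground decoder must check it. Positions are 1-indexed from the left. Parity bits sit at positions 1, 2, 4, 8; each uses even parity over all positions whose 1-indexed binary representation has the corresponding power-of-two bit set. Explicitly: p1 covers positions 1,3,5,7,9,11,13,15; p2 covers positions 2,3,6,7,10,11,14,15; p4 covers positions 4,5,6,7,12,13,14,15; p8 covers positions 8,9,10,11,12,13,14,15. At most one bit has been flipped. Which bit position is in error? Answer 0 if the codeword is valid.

s1: b1⊕b3⊕b5⊕b7⊕b9⊕b11⊕b13⊕b15 = 1⊕0⊕1⊕0⊕0⊕1⊕0⊕1 = 0
s2: b2⊕b3⊕b6⊕b7⊕b10⊕b11⊕b14⊕b15 = 0⊕0⊕0⊕0⊕1⊕1⊕1⊕1 = 0
s4: b4⊕b5⊕b6⊕b7⊕b12⊕b13⊕b14⊕b15 = 1⊕1⊕0⊕0⊕0⊕0⊕1⊕1 = 0
s8: b8⊕b9⊕b10⊕b11⊕b12⊕b13⊕b14⊕b15 = 0⊕0⊕1⊕1⊕0⊕0⊕1⊕1 = 0
Syndrome (s8...s1) = 0000 → position 0 (no error).

0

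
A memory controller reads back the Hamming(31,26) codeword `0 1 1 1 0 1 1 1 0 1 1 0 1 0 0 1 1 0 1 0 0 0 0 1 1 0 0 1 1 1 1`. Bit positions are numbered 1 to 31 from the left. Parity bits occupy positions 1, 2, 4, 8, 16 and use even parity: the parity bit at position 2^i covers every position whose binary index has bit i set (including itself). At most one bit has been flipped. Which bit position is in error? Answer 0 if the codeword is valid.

19

s1: b1⊕b3⊕b5⊕b7⊕b9⊕b11⊕b13⊕b15⊕b17⊕b19⊕b21⊕b23⊕b25⊕b27⊕b29⊕b31 = 0⊕1⊕0⊕1⊕0⊕1⊕1⊕0⊕1⊕1⊕0⊕0⊕1⊕0⊕1⊕1 = 1
s2: b2⊕b3⊕b6⊕b7⊕b10⊕b11⊕b14⊕b15⊕b18⊕b19⊕b22⊕b23⊕b26⊕b27⊕b30⊕b31 = 1⊕1⊕1⊕1⊕1⊕1⊕0⊕0⊕0⊕1⊕0⊕0⊕0⊕0⊕1⊕1 = 1
s4: b4⊕b5⊕b6⊕b7⊕b12⊕b13⊕b14⊕b15⊕b20⊕b21⊕b22⊕b23⊕b28⊕b29⊕b30⊕b31 = 1⊕0⊕1⊕1⊕0⊕1⊕0⊕0⊕0⊕0⊕0⊕0⊕1⊕1⊕1⊕1 = 0
s8: b8⊕b9⊕b10⊕b11⊕b12⊕b13⊕b14⊕b15⊕b24⊕b25⊕b26⊕b27⊕b28⊕b29⊕b30⊕b31 = 1⊕0⊕1⊕1⊕0⊕1⊕0⊕0⊕1⊕1⊕0⊕0⊕1⊕1⊕1⊕1 = 0
s16: b16⊕b17⊕b18⊕b19⊕b20⊕b21⊕b22⊕b23⊕b24⊕b25⊕b26⊕b27⊕b28⊕b29⊕b30⊕b31 = 1⊕1⊕0⊕1⊕0⊕0⊕0⊕0⊕1⊕1⊕0⊕0⊕1⊕1⊕1⊕1 = 1
Syndrome (s16...s1) = 10011 → position 19.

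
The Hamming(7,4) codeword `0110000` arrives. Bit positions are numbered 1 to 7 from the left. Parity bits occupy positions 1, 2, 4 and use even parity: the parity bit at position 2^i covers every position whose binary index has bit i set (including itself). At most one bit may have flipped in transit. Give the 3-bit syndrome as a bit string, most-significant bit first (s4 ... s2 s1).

001

s1: b1⊕b3⊕b5⊕b7 = 0⊕1⊕0⊕0 = 1
s2: b2⊕b3⊕b6⊕b7 = 1⊕1⊕0⊕0 = 0
s4: b4⊕b5⊕b6⊕b7 = 0⊕0⊕0⊕0 = 0
Syndrome (s4...s1) = 001 → position 1.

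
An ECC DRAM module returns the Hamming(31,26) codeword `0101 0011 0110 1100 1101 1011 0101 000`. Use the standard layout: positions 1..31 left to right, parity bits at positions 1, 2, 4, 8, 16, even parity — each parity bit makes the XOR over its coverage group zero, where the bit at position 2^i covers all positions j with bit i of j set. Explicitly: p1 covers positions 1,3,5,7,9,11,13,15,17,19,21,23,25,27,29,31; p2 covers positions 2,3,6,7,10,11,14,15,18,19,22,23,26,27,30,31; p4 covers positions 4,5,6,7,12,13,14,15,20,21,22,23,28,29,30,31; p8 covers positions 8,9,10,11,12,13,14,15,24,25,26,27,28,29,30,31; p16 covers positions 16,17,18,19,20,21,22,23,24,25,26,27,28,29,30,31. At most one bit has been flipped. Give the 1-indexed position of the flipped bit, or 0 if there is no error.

s1: b1⊕b3⊕b5⊕b7⊕b9⊕b11⊕b13⊕b15⊕b17⊕b19⊕b21⊕b23⊕b25⊕b27⊕b29⊕b31 = 0⊕0⊕0⊕1⊕0⊕1⊕1⊕0⊕1⊕0⊕1⊕1⊕0⊕0⊕0⊕0 = 0
s2: b2⊕b3⊕b6⊕b7⊕b10⊕b11⊕b14⊕b15⊕b18⊕b19⊕b22⊕b23⊕b26⊕b27⊕b30⊕b31 = 1⊕0⊕0⊕1⊕1⊕1⊕1⊕0⊕1⊕0⊕0⊕1⊕1⊕0⊕0⊕0 = 0
s4: b4⊕b5⊕b6⊕b7⊕b12⊕b13⊕b14⊕b15⊕b20⊕b21⊕b22⊕b23⊕b28⊕b29⊕b30⊕b31 = 1⊕0⊕0⊕1⊕0⊕1⊕1⊕0⊕1⊕1⊕0⊕1⊕1⊕0⊕0⊕0 = 0
s8: b8⊕b9⊕b10⊕b11⊕b12⊕b13⊕b14⊕b15⊕b24⊕b25⊕b26⊕b27⊕b28⊕b29⊕b30⊕b31 = 1⊕0⊕1⊕1⊕0⊕1⊕1⊕0⊕1⊕0⊕1⊕0⊕1⊕0⊕0⊕0 = 0
s16: b16⊕b17⊕b18⊕b19⊕b20⊕b21⊕b22⊕b23⊕b24⊕b25⊕b26⊕b27⊕b28⊕b29⊕b30⊕b31 = 0⊕1⊕1⊕0⊕1⊕1⊕0⊕1⊕1⊕0⊕1⊕0⊕1⊕0⊕0⊕0 = 0
Syndrome (s16...s1) = 00000 → position 0 (no error).

0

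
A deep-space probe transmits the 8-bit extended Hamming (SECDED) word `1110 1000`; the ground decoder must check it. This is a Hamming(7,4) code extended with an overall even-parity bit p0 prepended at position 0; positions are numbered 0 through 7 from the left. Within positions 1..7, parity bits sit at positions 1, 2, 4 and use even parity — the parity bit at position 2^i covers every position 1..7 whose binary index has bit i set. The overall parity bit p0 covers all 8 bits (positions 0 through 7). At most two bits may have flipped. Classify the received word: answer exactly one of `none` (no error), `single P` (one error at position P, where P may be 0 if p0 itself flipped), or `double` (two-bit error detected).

s1: b1⊕b3⊕b5⊕b7 = 1⊕0⊕0⊕0 = 1
s2: b2⊕b3⊕b6⊕b7 = 1⊕0⊕0⊕0 = 1
s4: b4⊕b5⊕b6⊕b7 = 1⊕0⊕0⊕0 = 1
Syndrome (s4...s1) = 111 → position 7.
Overall parity (XOR of all 8 bits, including p0): 1⊕1⊕1⊕0⊕1⊕0⊕0⊕0 = 0
Overall=0, syndrome position=7 → double-bit error detected (uncorrectable).

double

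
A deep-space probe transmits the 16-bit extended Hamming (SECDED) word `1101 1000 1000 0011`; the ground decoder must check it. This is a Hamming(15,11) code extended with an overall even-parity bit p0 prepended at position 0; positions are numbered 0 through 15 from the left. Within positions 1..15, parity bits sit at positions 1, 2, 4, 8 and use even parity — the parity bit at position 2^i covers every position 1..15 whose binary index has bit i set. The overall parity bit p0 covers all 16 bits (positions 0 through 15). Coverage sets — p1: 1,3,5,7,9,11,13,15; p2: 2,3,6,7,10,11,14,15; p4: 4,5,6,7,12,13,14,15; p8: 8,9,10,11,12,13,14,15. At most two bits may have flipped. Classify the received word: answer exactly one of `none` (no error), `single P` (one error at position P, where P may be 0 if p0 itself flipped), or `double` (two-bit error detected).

s1: b1⊕b3⊕b5⊕b7⊕b9⊕b11⊕b13⊕b15 = 1⊕1⊕0⊕0⊕0⊕0⊕0⊕1 = 1
s2: b2⊕b3⊕b6⊕b7⊕b10⊕b11⊕b14⊕b15 = 0⊕1⊕0⊕0⊕0⊕0⊕1⊕1 = 1
s4: b4⊕b5⊕b6⊕b7⊕b12⊕b13⊕b14⊕b15 = 1⊕0⊕0⊕0⊕0⊕0⊕1⊕1 = 1
s8: b8⊕b9⊕b10⊕b11⊕b12⊕b13⊕b14⊕b15 = 1⊕0⊕0⊕0⊕0⊕0⊕1⊕1 = 1
Syndrome (s8...s1) = 1111 → position 15.
Overall parity (XOR of all 16 bits, including p0): 1⊕1⊕0⊕1⊕1⊕0⊕0⊕0⊕1⊕0⊕0⊕0⊕0⊕0⊕1⊕1 = 1
Overall=1, syndrome position=15 → single-bit error at position 15.

single 15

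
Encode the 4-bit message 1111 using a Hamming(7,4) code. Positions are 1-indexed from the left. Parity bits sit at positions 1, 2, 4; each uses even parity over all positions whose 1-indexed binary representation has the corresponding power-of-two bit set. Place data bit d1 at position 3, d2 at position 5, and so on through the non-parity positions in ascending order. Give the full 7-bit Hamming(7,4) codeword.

1111111

Place data bits at non-power-of-two positions: b3=1, b5=1, b6=1, b7=1.
p1 = XOR of data positions {3,5,7} = 1⊕1⊕1 = 1
p2 = XOR of data positions {3,6,7} = 1⊕1⊕1 = 1
p4 = XOR of data positions {5,6,7} = 1⊕1⊕1 = 1
Codeword b1..b7 = 1111111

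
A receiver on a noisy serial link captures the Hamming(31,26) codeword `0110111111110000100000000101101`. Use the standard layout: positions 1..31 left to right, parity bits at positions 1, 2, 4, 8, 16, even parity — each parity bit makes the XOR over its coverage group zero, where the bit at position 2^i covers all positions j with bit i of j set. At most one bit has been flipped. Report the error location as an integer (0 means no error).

28

s1: b1⊕b3⊕b5⊕b7⊕b9⊕b11⊕b13⊕b15⊕b17⊕b19⊕b21⊕b23⊕b25⊕b27⊕b29⊕b31 = 0⊕1⊕1⊕1⊕1⊕1⊕0⊕0⊕1⊕0⊕0⊕0⊕0⊕0⊕1⊕1 = 0
s2: b2⊕b3⊕b6⊕b7⊕b10⊕b11⊕b14⊕b15⊕b18⊕b19⊕b22⊕b23⊕b26⊕b27⊕b30⊕b31 = 1⊕1⊕1⊕1⊕1⊕1⊕0⊕0⊕0⊕0⊕0⊕0⊕1⊕0⊕0⊕1 = 0
s4: b4⊕b5⊕b6⊕b7⊕b12⊕b13⊕b14⊕b15⊕b20⊕b21⊕b22⊕b23⊕b28⊕b29⊕b30⊕b31 = 0⊕1⊕1⊕1⊕1⊕0⊕0⊕0⊕0⊕0⊕0⊕0⊕1⊕1⊕0⊕1 = 1
s8: b8⊕b9⊕b10⊕b11⊕b12⊕b13⊕b14⊕b15⊕b24⊕b25⊕b26⊕b27⊕b28⊕b29⊕b30⊕b31 = 1⊕1⊕1⊕1⊕1⊕0⊕0⊕0⊕0⊕0⊕1⊕0⊕1⊕1⊕0⊕1 = 1
s16: b16⊕b17⊕b18⊕b19⊕b20⊕b21⊕b22⊕b23⊕b24⊕b25⊕b26⊕b27⊕b28⊕b29⊕b30⊕b31 = 0⊕1⊕0⊕0⊕0⊕0⊕0⊕0⊕0⊕0⊕1⊕0⊕1⊕1⊕0⊕1 = 1
Syndrome (s16...s1) = 11100 → position 28.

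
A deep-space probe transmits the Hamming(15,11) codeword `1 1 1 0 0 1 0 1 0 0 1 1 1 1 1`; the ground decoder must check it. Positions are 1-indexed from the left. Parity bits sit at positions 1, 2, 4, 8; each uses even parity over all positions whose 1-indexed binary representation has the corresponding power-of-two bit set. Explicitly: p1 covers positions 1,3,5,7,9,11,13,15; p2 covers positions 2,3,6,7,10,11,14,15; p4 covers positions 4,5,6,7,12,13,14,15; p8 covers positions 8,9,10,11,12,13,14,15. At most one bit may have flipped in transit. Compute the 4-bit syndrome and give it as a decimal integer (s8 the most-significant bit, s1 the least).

5

s1: b1⊕b3⊕b5⊕b7⊕b9⊕b11⊕b13⊕b15 = 1⊕1⊕0⊕0⊕0⊕1⊕1⊕1 = 1
s2: b2⊕b3⊕b6⊕b7⊕b10⊕b11⊕b14⊕b15 = 1⊕1⊕1⊕0⊕0⊕1⊕1⊕1 = 0
s4: b4⊕b5⊕b6⊕b7⊕b12⊕b13⊕b14⊕b15 = 0⊕0⊕1⊕0⊕1⊕1⊕1⊕1 = 1
s8: b8⊕b9⊕b10⊕b11⊕b12⊕b13⊕b14⊕b15 = 1⊕0⊕0⊕1⊕1⊕1⊕1⊕1 = 0
Syndrome (s8...s1) = 0101 → position 5.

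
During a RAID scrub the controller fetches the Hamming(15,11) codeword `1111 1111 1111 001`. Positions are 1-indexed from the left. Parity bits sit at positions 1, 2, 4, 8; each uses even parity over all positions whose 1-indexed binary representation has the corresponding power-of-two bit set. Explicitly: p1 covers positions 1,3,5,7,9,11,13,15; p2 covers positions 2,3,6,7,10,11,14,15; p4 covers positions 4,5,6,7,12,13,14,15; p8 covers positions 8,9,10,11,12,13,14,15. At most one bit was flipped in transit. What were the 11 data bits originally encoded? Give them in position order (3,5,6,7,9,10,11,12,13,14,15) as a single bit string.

s1: b1⊕b3⊕b5⊕b7⊕b9⊕b11⊕b13⊕b15 = 1⊕1⊕1⊕1⊕1⊕1⊕0⊕1 = 1
s2: b2⊕b3⊕b6⊕b7⊕b10⊕b11⊕b14⊕b15 = 1⊕1⊕1⊕1⊕1⊕1⊕0⊕1 = 1
s4: b4⊕b5⊕b6⊕b7⊕b12⊕b13⊕b14⊕b15 = 1⊕1⊕1⊕1⊕1⊕0⊕0⊕1 = 0
s8: b8⊕b9⊕b10⊕b11⊕b12⊕b13⊕b14⊕b15 = 1⊕1⊕1⊕1⊕1⊕0⊕0⊕1 = 0
Syndrome (s8...s1) = 0011 → position 3.
Flip bit 3: corrected codeword = 110111111111001
Data bits at positions 3,5,6,7,9,10,11,12,13,14,15: 01111111001

01111111001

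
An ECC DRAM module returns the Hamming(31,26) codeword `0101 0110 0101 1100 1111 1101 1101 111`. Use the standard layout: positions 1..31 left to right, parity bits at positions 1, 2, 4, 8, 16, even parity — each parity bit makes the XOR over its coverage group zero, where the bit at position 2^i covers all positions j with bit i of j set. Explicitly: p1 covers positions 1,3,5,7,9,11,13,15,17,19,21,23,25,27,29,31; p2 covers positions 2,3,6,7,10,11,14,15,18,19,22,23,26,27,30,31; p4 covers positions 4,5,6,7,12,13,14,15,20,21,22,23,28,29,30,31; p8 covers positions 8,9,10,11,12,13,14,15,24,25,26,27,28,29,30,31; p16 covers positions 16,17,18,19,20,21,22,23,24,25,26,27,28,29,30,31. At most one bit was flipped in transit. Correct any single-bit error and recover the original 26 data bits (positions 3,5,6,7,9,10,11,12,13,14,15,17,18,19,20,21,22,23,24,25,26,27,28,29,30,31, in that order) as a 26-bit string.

00110101110111111011101101

s1: b1⊕b3⊕b5⊕b7⊕b9⊕b11⊕b13⊕b15⊕b17⊕b19⊕b21⊕b23⊕b25⊕b27⊕b29⊕b31 = 0⊕0⊕0⊕1⊕0⊕0⊕1⊕0⊕1⊕1⊕1⊕0⊕1⊕0⊕1⊕1 = 0
s2: b2⊕b3⊕b6⊕b7⊕b10⊕b11⊕b14⊕b15⊕b18⊕b19⊕b22⊕b23⊕b26⊕b27⊕b30⊕b31 = 1⊕0⊕1⊕1⊕1⊕0⊕1⊕0⊕1⊕1⊕1⊕0⊕1⊕0⊕1⊕1 = 1
s4: b4⊕b5⊕b6⊕b7⊕b12⊕b13⊕b14⊕b15⊕b20⊕b21⊕b22⊕b23⊕b28⊕b29⊕b30⊕b31 = 1⊕0⊕1⊕1⊕1⊕1⊕1⊕0⊕1⊕1⊕1⊕0⊕1⊕1⊕1⊕1 = 1
s8: b8⊕b9⊕b10⊕b11⊕b12⊕b13⊕b14⊕b15⊕b24⊕b25⊕b26⊕b27⊕b28⊕b29⊕b30⊕b31 = 0⊕0⊕1⊕0⊕1⊕1⊕1⊕0⊕1⊕1⊕1⊕0⊕1⊕1⊕1⊕1 = 1
s16: b16⊕b17⊕b18⊕b19⊕b20⊕b21⊕b22⊕b23⊕b24⊕b25⊕b26⊕b27⊕b28⊕b29⊕b30⊕b31 = 0⊕1⊕1⊕1⊕1⊕1⊕1⊕0⊕1⊕1⊕1⊕0⊕1⊕1⊕1⊕1 = 1
Syndrome (s16...s1) = 11110 → position 30.
Flip bit 30: corrected codeword = 0101011001011100111111011101101
Data bits at positions 3,5,6,7,9,10,11,12,13,14,15,17,18,19,20,21,22,23,24,25,26,27,28,29,30,31: 00110101110111111011101101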